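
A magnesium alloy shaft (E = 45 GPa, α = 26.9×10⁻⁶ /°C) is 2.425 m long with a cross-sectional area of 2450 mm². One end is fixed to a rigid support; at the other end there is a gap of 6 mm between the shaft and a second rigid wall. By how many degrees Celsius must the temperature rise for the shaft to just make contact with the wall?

ΔT ≈ 92 °C

Contact occurs when the free expansion equals the gap: αΔT L = 6 mm.
ΔT = 6 / (26.9×10⁻⁶ × 2425) = 91.98 °C.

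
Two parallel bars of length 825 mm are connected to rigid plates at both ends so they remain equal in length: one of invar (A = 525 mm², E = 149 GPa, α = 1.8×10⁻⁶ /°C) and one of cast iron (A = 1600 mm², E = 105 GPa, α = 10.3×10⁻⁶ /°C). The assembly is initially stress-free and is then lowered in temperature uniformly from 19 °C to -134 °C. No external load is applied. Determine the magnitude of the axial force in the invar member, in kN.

Both members must finish at the same length. With the larger α, the cast iron tends to over-contract; the plates restrain it, putting the cast iron in tension and the invar in compression. With no external load the two internal forces are equal and opposite, magnitude P.
Setting the final lengths equal and cancelling L: (α₁ − α₂)ΔT = P/(A₁E₁) + P/(A₂E₂).
|α₁ − α₂|·ΔT = 8.5×10⁻⁶ × 153 = 0.001301.
1/(A₁E₁) + 1/(A₂E₂) = 1/(525×149×10³) + 1/(1600×105×10³) = 1.874×10⁻⁸ N⁻¹.
So P = 0.001301 / 1.874×10⁻⁸ = 69.41 kN.

P ≈ 69.4 kN (compressive in the invar)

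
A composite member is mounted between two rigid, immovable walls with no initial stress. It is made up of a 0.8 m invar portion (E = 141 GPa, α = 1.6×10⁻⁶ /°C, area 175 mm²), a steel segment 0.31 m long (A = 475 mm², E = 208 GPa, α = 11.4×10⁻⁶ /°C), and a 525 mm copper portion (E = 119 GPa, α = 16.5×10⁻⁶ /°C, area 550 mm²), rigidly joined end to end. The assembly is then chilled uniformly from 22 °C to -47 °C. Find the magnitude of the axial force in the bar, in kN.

P ≈ 21.3 kN (tensile)

With the walls removed the bar would change length by δ_free = Σ αᵢΔT Lᵢ = 1.6×10⁻⁶×69×800 + 11.4×10⁻⁶×69×310 + 16.5×10⁻⁶×69×525 = 0.9299 mm.
Since the ends are fixed, an axial force P builds up, equal in every segment, with P · Σ Lᵢ/(AᵢEᵢ) = δ_free.
Σ Lᵢ/(AᵢEᵢ) = 800/(175×141×10³) + 310/(475×208×10³) + 525/(550×119×10³) = 4.358×10⁻⁵ mm/N.
So P = 0.9299 / 4.358×10⁻⁵ = 21.34 kN, tensile.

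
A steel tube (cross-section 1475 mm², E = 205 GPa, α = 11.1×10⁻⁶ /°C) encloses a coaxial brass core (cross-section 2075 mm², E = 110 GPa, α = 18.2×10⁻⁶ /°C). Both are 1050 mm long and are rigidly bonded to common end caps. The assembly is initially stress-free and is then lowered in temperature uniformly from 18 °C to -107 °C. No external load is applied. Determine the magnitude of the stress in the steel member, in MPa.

σ ≈ 78.3 MPa (compressive)

Equilibrium of a rigid end plate with no external load gives equal and opposite internal forces ±P in the two members. Since α_{brass} > α_{steel}, cooling drives the brass into tension and the steel into compression.
Setting the final lengths equal and cancelling L: (α₁ − α₂)ΔT = P/(A₁E₁) + P/(A₂E₂).
|α₁ − α₂|·ΔT = 7.1×10⁻⁶ × 125 = 0.0008875.
1/(A₁E₁) + 1/(A₂E₂) = 1/(1475×205×10³) + 1/(2075×110×10³) = 7.688×10⁻⁹ N⁻¹.
P = 0.0008875 / 7.688×10⁻⁹ = 115400 N = 115.4 kN.
σ_{steel} = P/A₁ = 115400/1475 = 78.26 MPa, compressive.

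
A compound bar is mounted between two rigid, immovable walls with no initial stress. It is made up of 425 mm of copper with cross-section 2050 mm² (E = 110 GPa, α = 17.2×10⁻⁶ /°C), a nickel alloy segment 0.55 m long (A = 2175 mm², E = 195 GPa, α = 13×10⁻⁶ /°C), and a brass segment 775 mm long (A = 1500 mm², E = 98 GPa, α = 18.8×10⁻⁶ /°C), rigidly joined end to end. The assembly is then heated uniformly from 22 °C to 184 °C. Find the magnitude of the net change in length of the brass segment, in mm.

If the supports were absent, the total length change would be Σ αᵢΔT Lᵢ = 17.2×10⁻⁶×162×425 + 13×10⁻⁶×162×550 + 18.8×10⁻⁶×162×775 = 4.703 mm.
The rigid supports impose zero overall length change; the single axial force P common to all segments must satisfy P Σ Lᵢ/(AᵢEᵢ) = δ_free.
The series flexibility is Σ Lᵢ/(AᵢEᵢ) = 425/(2050×110×10³) + 550/(2175×195×10³) + 775/(1500×98×10³) = 8.454×10⁻⁶ mm/N.
So P = 4.703 / 8.454×10⁻⁶ = 556.3 kN, compressive.
For the brass segment, free thermal change = 18.8×10⁻⁶×162×775 = 2.36 mm and elastic change from P = 556300×775/(1500×98×10³) = 2.933 mm; these oppose, so the net change is 0.573 mm (segment shortens).

|ΔL| ≈ 0.573 mm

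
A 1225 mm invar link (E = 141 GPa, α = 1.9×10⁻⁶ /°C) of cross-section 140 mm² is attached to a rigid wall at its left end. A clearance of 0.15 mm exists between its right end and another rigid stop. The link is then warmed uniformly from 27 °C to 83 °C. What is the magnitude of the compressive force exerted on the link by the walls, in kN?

Unrestrained expansion: δ_free = αΔT L = 1.9×10⁻⁶ × 56 × 1225 = 0.1303 mm.
This is smaller than the 0.15 mm clearance, so the link expands freely without reaching the stop — the stress is zero.

P ≈ 0 kN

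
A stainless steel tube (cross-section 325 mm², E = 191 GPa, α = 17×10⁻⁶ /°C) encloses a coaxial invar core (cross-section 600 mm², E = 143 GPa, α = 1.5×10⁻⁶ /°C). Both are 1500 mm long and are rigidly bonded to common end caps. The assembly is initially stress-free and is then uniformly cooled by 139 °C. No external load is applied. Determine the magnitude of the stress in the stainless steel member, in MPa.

σ ≈ 239 MPa (tensile)

The stainless steel has the larger α, so on cooling it would change length more than the invar if both were free. The rigid plates force a common final length, so the stainless steel is put into tension and the invar into compression, with equal and opposite forces P (no external load).
Compatibility of the two members (thermal + elastic change equal): (α₁ − α₂)ΔT = P·[1/(A₁E₁) + 1/(A₂E₂)].
|α₁ − α₂|·ΔT = 15.5×10⁻⁶ × 139 = 0.002155.
1/(A₁E₁) + 1/(A₂E₂) = 1/(325×191×10³) + 1/(600×143×10³) = 2.776×10⁻⁸ N⁻¹.
P = 0.002155 / 2.776×10⁻⁸ = 77600 N = 77.6 kN.
σ_{stainless steel} = P/A₁ = 77600/325 = 238.8 MPa, tensile.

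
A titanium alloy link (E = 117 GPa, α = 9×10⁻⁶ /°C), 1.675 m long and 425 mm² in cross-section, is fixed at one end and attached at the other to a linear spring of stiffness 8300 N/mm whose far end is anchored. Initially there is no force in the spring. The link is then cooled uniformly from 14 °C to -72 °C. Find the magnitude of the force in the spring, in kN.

The unrestrained thermal change is αΔT L = 9×10⁻⁶ × 86 × 1675 = 1.296 mm.
With a force P in the spring, the elastic change of the link is PL/(AE) and that of the spring is P/k; compatibility requires their sum to equal δ_free.
P [ L/(AE) + 1/k ] = δ_free → P [ 1675/(425×117×10³) + 1/(8300) ] = 1.296.
P = 1.296 / 0.0001542 = 8409 N.

P ≈ 8.41 kN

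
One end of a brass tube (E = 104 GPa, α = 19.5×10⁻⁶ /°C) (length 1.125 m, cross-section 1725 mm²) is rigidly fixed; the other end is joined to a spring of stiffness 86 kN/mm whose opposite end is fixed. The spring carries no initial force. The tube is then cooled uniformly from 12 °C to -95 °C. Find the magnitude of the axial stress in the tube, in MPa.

σ ≈ 76 MPa (tensile)

If the spring were absent the tube would shorten by αΔT L = 19.5×10⁻⁶ × 107 × 1125 = 2.347 mm.
With a force P in the spring, the elastic change of the tube is PL/(AE) and that of the spring is P/k; compatibility requires their sum to equal δ_free.
P [ L/(AE) + 1/k ] = δ_free → P [ 1125/(1725×104×10³) + 1/(86×10³) ] = 2.347.
P = 2.347 / 1.79×10⁻⁵ = 131100 N.
σ = P/A = 131100/1725 = 76.03 MPa.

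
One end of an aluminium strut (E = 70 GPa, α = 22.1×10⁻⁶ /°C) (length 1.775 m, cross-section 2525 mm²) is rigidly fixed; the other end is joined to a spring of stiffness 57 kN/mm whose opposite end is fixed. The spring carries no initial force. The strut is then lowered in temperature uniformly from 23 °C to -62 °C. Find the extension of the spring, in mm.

δ ≈ 2.12 mm

Free thermal contraction: δ_free = αΔT L = 22.1×10⁻⁶ × 85 × 1775 = 3.334 mm.
With a force P in the spring, the elastic change of the strut is PL/(AE) and that of the spring is P/k; compatibility requires their sum to equal δ_free.
P [ L/(AE) + 1/k ] = δ_free → P [ 1775/(2525×70×10³) + 1/(57×10³) ] = 3.334.
P = 3.334 / 2.759×10⁻⁵ = 120900 N.
Spring extension = P/k = 120900/(57×10³) = 2.121 mm.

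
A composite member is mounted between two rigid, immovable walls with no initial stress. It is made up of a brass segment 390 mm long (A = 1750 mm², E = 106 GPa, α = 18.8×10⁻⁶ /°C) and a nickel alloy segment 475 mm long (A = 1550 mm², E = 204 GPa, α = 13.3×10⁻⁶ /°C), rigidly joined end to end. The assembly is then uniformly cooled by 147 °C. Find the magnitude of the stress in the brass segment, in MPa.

σ ≈ 318 MPa (tensile)

Free thermal contraction of the whole bar: Σ αᵢΔT Lᵢ = 18.8×10⁻⁶×147×390 + 13.3×10⁻⁶×147×475 = 2.006 mm.
The walls prevent any net length change, so an axial force P (same in every segment) develops. Compatibility: P · Σ Lᵢ/(AᵢEᵢ) = δ_free.
The series flexibility is Σ Lᵢ/(AᵢEᵢ) = 390/(1750×106×10³) + 475/(1550×204×10³) = 3.605×10⁻⁶ mm/N.
Hence P = δ_free / Σ(L/AE) = 2.006/3.605×10⁻⁶ = 556.6 kN (tensile).
σ_{brass} = P / A = 556600 / 1750 = 318.1 MPa.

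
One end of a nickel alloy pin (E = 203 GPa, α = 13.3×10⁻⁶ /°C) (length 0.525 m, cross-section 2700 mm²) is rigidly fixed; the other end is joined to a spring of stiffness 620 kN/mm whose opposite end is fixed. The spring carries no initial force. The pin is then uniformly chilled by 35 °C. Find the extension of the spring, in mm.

The unrestrained thermal change is αΔT L = 13.3×10⁻⁶ × 35 × 525 = 0.2444 mm.
Let P be the tensile force in the spring. The pin extends elastically by PL/(AE) and the spring stretches by P/k; together these equal δ_free.
P [ L/(AE) + 1/k ] = δ_free → P [ 525/(2700×203×10³) + 1/(620×10³) ] = 0.2444.
P = 0.2444 / 2.571×10⁻⁶ = 95060 N.
Spring extension = P/k = 95060/(620×10³) = 0.1533 mm.

δ ≈ 0.153 mm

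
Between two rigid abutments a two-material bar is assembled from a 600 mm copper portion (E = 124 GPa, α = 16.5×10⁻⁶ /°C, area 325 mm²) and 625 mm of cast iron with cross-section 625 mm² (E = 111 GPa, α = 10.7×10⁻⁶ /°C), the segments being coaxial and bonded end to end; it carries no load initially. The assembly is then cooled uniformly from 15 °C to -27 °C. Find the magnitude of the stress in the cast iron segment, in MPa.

σ ≈ 46.6 MPa (tensile)

With the walls removed the bar would change length by δ_free = Σ αᵢΔT Lᵢ = 16.5×10⁻⁶×42×600 + 10.7×10⁻⁶×42×625 = 0.6967 mm.
Since the ends are fixed, an axial force P builds up, equal in every segment, with P · Σ Lᵢ/(AᵢEᵢ) = δ_free.
Σ Lᵢ/(AᵢEᵢ) = 600/(325×124×10³) + 625/(625×111×10³) = 2.39×10⁻⁵ mm/N.
P = 0.6967 / 2.39×10⁻⁵ = 29150 N = 29.15 kN, tensile.
σ_{cast iron} = P / A = 29150 / 625 = 46.64 MPa.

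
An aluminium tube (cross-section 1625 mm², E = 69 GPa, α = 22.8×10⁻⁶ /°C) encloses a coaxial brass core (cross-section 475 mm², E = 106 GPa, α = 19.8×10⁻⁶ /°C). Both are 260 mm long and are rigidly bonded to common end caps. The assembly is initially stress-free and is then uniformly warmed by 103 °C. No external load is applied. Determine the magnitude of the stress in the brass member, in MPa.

Equilibrium of a rigid end plate with no external load gives equal and opposite internal forces ±P in the two members. Since α_{aluminium} > α_{brass}, heating drives the aluminium into compression and the brass into tension.
Compatibility of the two members (thermal + elastic change equal): (α₁ − α₂)ΔT = P·[1/(A₁E₁) + 1/(A₂E₂)].
|α₁ − α₂|·ΔT = 3×10⁻⁶ × 103 = 0.000309.
1/(A₁E₁) + 1/(A₂E₂) = 1/(1625×69×10³) + 1/(475×106×10³) = 2.878×10⁻⁸ N⁻¹.
So P = 0.000309 / 2.878×10⁻⁸ = 10.74 kN.
σ_{brass} = P/A₂ = 10740/475 = 22.6 MPa, tensile.

σ ≈ 22.6 MPa (tensile)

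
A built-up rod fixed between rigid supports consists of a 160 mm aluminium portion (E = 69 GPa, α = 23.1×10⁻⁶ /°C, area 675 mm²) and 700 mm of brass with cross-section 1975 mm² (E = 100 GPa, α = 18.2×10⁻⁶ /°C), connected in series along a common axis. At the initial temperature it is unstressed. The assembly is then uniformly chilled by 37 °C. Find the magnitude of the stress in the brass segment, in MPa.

σ ≈ 44.1 MPa (tensile)

Free thermal contraction of the whole bar: Σ αᵢΔT Lᵢ = 23.1×10⁻⁶×37×160 + 18.2×10⁻⁶×37×700 = 0.6081 mm.
The walls prevent any net length change, so an axial force P (same in every segment) develops. Compatibility: P · Σ Lᵢ/(AᵢEᵢ) = δ_free.
The series flexibility is Σ Lᵢ/(AᵢEᵢ) = 160/(675×69×10³) + 700/(1975×100×10³) = 6.98×10⁻⁶ mm/N.
P = 0.6081 / 6.98×10⁻⁶ = 87130 N = 87.13 kN, tensile.
σ_{brass} = P / A = 87130 / 1975 = 44.12 MPa.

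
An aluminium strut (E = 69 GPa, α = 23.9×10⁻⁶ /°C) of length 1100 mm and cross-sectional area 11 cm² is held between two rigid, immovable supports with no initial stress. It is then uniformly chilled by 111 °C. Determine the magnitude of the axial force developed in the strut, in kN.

Full restraint means ε = 0, so the stress is σ = EαΔT = 69×10³ × 23.9×10⁻⁶ × 111 = 183.1 MPa.
Then P = σA = 183.1 × 1100 mm² = 201.4 kN, tensile.

P ≈ 201 kN (tensile)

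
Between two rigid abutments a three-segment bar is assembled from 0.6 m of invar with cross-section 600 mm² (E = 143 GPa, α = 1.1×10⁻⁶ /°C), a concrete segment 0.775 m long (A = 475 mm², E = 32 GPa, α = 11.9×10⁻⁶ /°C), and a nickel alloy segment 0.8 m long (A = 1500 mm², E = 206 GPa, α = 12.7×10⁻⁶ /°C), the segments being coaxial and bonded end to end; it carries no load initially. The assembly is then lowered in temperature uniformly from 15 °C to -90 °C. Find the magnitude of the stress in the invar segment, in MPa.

If the supports were absent, the total length change would be Σ αᵢΔT Lᵢ = 1.1×10⁻⁶×105×600 + 11.9×10⁻⁶×105×775 + 12.7×10⁻⁶×105×800 = 2.104 mm.
Since the ends are fixed, an axial force P builds up, equal in every segment, with P · Σ Lᵢ/(AᵢEᵢ) = δ_free.
The series flexibility is Σ Lᵢ/(AᵢEᵢ) = 600/(600×143×10³) + 775/(475×32×10³) + 800/(1500×206×10³) = 6.057×10⁻⁵ mm/N.
Hence P = δ_free / Σ(L/AE) = 2.104/6.057×10⁻⁵ = 34.74 kN (tensile).
σ_{invar} = P / A = 34740 / 600 = 57.91 MPa.

σ ≈ 57.9 MPa (tensile)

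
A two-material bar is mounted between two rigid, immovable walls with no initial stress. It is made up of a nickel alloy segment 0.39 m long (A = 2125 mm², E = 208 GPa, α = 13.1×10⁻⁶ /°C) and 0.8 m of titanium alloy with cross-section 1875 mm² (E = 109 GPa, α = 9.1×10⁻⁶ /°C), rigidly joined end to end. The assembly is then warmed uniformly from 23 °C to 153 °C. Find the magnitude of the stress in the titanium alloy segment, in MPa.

σ ≈ 179 MPa (compressive)

Free thermal expansion of the whole bar: Σ αᵢΔT Lᵢ = 13.1×10⁻⁶×130×390 + 9.1×10⁻⁶×130×800 = 1.611 mm.
The rigid supports impose zero overall length change; the single axial force P common to all segments must satisfy P Σ Lᵢ/(AᵢEᵢ) = δ_free.
The series flexibility is Σ Lᵢ/(AᵢEᵢ) = 390/(2125×208×10³) + 800/(1875×109×10³) = 4.797×10⁻⁶ mm/N.
Hence P = δ_free / Σ(L/AE) = 1.611/4.797×10⁻⁶ = 335.8 kN (compressive).
σ_{titanium alloy} = P / A = 335800 / 1875 = 179.1 MPa.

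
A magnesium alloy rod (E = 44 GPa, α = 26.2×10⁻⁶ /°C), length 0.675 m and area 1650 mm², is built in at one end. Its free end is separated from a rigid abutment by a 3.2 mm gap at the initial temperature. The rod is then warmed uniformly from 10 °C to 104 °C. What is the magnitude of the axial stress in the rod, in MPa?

σ ≈ 0 MPa

Unrestrained expansion: δ_free = αΔT L = 26.2×10⁻⁶ × 94 × 675 = 1.662 mm.
This is smaller than the 3.2 mm clearance, so the rod expands freely without reaching the stop — the stress is zero.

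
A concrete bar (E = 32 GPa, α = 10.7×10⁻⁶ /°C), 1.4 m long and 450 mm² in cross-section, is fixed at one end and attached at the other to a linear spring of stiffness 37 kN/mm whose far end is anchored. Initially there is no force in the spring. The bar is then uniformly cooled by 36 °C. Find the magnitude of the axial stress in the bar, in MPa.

σ ≈ 9.65 MPa (tensile)

Free thermal contraction: δ_free = αΔT L = 10.7×10⁻⁶ × 36 × 1400 = 0.5393 mm.
With a force P in the spring, the elastic change of the bar is PL/(AE) and that of the spring is P/k; compatibility requires their sum to equal δ_free.
P [ L/(AE) + 1/k ] = δ_free → P [ 1400/(450×32×10³) + 1/(37×10³) ] = 0.5393.
P = 0.5393 / 0.0001242 = 4340 N.
σ = P/A = 4340/450 = 9.645 MPa.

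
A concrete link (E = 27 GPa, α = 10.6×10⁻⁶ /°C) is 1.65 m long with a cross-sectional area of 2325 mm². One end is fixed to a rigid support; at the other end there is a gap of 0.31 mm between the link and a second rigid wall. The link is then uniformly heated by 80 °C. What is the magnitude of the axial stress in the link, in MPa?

σ ≈ 17.8 MPa (compressive)

Unrestrained expansion: δ_free = αΔT L = 10.6×10⁻⁶ × 80 × 1650 = 1.399 mm.
After closing the 0.31 mm clearance, 1.399 − 0.31 = 1.089 mm of expansion remains to be suppressed by the wall.
So σ = E(δ_free − g)/L = 27×10³ × 1.089/1650 = 17.82 MPa.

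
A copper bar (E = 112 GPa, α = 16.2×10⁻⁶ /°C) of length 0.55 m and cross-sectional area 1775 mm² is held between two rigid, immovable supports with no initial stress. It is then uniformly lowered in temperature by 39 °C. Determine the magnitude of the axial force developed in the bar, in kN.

P ≈ 126 kN (tensile)

The ends cannot move, so σ = EαΔT = 112×10³ × 16.2×10⁻⁶ × 39 = 70.76 MPa.
P = AEαΔT = 1775 × 112×10³ × 16.2×10⁻⁶ × 39 = 125.6 kN (tensile).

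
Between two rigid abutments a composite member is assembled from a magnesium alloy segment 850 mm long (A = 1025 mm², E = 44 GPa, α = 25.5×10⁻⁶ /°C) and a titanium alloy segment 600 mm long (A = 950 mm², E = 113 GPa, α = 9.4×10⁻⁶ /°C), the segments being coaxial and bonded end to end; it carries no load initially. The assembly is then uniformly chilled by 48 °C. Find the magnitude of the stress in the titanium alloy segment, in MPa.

If the supports were absent, the total length change would be Σ αᵢΔT Lᵢ = 25.5×10⁻⁶×48×850 + 9.4×10⁻⁶×48×600 = 1.311 mm.
The rigid supports impose zero overall length change; the single axial force P common to all segments must satisfy P Σ Lᵢ/(AᵢEᵢ) = δ_free.
Σ Lᵢ/(AᵢEᵢ) = 850/(1025×44×10³) + 600/(950×113×10³) = 2.444×10⁻⁵ mm/N.
P = 1.311 / 2.444×10⁻⁵ = 53650 N = 53.65 kN, tensile.
σ_{titanium alloy} = P / A = 53650 / 950 = 56.48 MPa.

σ ≈ 56.5 MPa (tensile)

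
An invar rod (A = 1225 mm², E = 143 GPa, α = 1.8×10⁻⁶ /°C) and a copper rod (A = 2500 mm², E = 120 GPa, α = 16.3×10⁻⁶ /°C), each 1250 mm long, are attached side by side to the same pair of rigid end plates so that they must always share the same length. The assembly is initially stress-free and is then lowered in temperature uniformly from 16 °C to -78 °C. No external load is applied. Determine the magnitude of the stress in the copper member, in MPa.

σ ≈ 60.3 MPa (tensile)

Equilibrium of a rigid end plate with no external load gives equal and opposite internal forces ±P in the two members. Since α_{copper} > α_{invar}, cooling drives the copper into tension and the invar into compression.
Compatibility of the two members (thermal + elastic change equal): (α₁ − α₂)ΔT = P·[1/(A₁E₁) + 1/(A₂E₂)].
|α₁ − α₂|·ΔT = 14.5×10⁻⁶ × 94 = 0.001363.
1/(A₁E₁) + 1/(A₂E₂) = 1/(1225×143×10³) + 1/(2500×120×10³) = 9.042×10⁻⁹ N⁻¹.
So P = 0.001363 / 9.042×10⁻⁹ = 150.7 kN.
σ_{copper} = P/A₂ = 150700/2500 = 60.3 MPa, tensile.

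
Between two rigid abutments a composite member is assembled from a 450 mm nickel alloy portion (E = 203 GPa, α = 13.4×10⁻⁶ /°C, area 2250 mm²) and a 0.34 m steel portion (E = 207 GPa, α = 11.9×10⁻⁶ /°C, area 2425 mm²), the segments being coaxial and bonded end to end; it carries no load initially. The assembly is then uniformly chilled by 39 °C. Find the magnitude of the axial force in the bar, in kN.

Free thermal contraction of the whole bar: Σ αᵢΔT Lᵢ = 13.4×10⁻⁶×39×450 + 11.9×10⁻⁶×39×340 = 0.393 mm.
The walls prevent any net length change, so an axial force P (same in every segment) develops. Compatibility: P · Σ Lᵢ/(AᵢEᵢ) = δ_free.
The series flexibility is Σ Lᵢ/(AᵢEᵢ) = 450/(2250×203×10³) + 340/(2425×207×10³) = 1.663×10⁻⁶ mm/N.
So P = 0.393 / 1.663×10⁻⁶ = 236.4 kN, tensile.

P ≈ 236 kN (tensile)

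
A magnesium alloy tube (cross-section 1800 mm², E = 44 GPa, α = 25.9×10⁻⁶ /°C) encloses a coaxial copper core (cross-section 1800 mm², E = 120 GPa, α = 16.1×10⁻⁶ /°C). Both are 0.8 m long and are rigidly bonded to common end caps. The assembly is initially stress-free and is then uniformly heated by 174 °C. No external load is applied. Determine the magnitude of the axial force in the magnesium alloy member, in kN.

P ≈ 98.8 kN (compressive in the magnesium alloy)

The magnesium alloy has the larger α, so on heating it would change length more than the copper if both were free. The rigid plates force a common final length, so the magnesium alloy is put into compression and the copper into tension, with equal and opposite forces P (no external load).
Equating the net (thermal + elastic) strains gives |α₁ − α₂|·ΔT = P·[1/(A₁E₁) + 1/(A₂E₂)].
|α₁ − α₂|·ΔT = 9.8×10⁻⁶ × 174 = 0.001705.
1/(A₁E₁) + 1/(A₂E₂) = 1/(1800×44×10³) + 1/(1800×120×10³) = 1.726×10⁻⁸ N⁻¹.
So P = 0.001705 / 1.726×10⁻⁸ = 98.82 kN.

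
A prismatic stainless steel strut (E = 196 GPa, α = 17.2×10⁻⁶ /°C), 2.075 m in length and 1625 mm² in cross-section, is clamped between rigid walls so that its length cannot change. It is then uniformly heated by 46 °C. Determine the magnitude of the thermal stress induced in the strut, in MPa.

σ ≈ 155 MPa (compressive)

With length fixed, the mechanical strain must cancel the thermal strain αΔT = 17.2×10⁻⁶ × 46 = 791.2×10⁻⁶.
Hence σ = E·αΔT = 196×10³ × 791.2×10⁻⁶ = 155.1 MPa, compressive.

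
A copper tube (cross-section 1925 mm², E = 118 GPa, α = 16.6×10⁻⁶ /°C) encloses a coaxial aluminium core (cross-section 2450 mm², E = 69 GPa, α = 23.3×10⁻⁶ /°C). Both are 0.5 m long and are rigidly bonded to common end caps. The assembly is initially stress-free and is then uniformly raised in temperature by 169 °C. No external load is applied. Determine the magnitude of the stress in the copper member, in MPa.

Both members must finish at the same length. With the larger α, the aluminium tends to over-expand; the plates restrain it, putting the aluminium in compression and the copper in tension. With no external load the two internal forces are equal and opposite, magnitude P.
Setting the final lengths equal and cancelling L: (α₁ − α₂)ΔT = P/(A₁E₁) + P/(A₂E₂).
|α₁ − α₂|·ΔT = 6.7×10⁻⁶ × 169 = 0.001132.
1/(A₁E₁) + 1/(A₂E₂) = 1/(1925×118×10³) + 1/(2450×69×10³) = 1.032×10⁻⁸ N⁻¹.
P = 0.001132 / 1.032×10⁻⁸ = 109700 N = 109.7 kN.
σ_{copper} = P/A₁ = 109700/1925 = 57.01 MPa, tensile.

σ ≈ 57 MPa (tensile)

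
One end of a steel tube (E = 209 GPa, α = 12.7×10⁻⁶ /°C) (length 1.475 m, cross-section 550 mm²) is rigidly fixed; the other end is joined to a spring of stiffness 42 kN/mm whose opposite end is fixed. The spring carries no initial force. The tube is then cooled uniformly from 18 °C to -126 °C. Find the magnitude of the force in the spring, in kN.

The unrestrained thermal change is αΔT L = 12.7×10⁻⁶ × 144 × 1475 = 2.697 mm.
With a force P in the spring, the elastic change of the tube is PL/(AE) and that of the spring is P/k; compatibility requires their sum to equal δ_free.
So P = δ_free / [L/(AE) + 1/k] = 2.697 / [ 1475/(550×209×10³) + 1/(42×10³) ].
P = 2.697 / 3.664×10⁻⁵ = 73620 N.

P ≈ 73.6 kN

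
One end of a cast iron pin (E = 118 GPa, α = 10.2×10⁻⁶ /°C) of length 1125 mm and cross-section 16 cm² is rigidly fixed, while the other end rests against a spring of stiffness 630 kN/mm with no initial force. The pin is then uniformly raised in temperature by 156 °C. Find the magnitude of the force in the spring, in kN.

P ≈ 237 kN

The unrestrained thermal change is αΔT L = 10.2×10⁻⁶ × 156 × 1125 = 1.79 mm.
With a force P in the spring, the elastic change of the pin is PL/(AE) and that of the spring is P/k; compatibility requires their sum to equal δ_free.
P [ L/(AE) + 1/k ] = δ_free → P [ 1125/(1600×118×10³) + 1/(630×10³) ] = 1.79.
P = 1.79 / 7.546×10⁻⁶ = 237200 N.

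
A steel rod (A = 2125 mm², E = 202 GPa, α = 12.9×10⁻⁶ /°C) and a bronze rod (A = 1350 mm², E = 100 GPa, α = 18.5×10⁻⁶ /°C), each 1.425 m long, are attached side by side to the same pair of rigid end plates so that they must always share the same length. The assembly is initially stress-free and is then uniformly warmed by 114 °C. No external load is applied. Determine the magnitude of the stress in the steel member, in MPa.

σ ≈ 30.9 MPa (tensile)

The bronze has the larger α, so on heating it would change length more than the steel if both were free. The rigid plates force a common final length, so the bronze is put into compression and the steel into tension, with equal and opposite forces P (no external load).
Equating the net (thermal + elastic) strains gives |α₁ − α₂|·ΔT = P·[1/(A₁E₁) + 1/(A₂E₂)].
|α₁ − α₂|·ΔT = 5.6×10⁻⁶ × 114 = 0.0006384.
1/(A₁E₁) + 1/(A₂E₂) = 1/(2125×202×10³) + 1/(1350×100×10³) = 9.737×10⁻⁹ N⁻¹.
So P = 0.0006384 / 9.737×10⁻⁹ = 65.56 kN.
σ_{steel} = P/A₁ = 65560/2125 = 30.85 MPa, tensile.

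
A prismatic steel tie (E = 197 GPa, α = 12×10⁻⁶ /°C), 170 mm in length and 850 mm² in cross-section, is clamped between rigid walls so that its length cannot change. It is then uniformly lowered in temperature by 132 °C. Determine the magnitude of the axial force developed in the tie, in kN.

P ≈ 265 kN (tensile)

Full restraint means ε = 0, so the stress is σ = EαΔT = 197×10³ × 12×10⁻⁶ × 132 = 312 MPa.
Axial force P = σA = 312 × 850 = 265200 N = 265.2 kN, tensile.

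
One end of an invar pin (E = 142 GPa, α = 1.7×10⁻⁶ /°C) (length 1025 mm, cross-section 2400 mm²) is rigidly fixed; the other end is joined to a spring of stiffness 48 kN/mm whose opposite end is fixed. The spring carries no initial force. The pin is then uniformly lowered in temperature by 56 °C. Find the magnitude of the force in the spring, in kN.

P ≈ 4.09 kN

Free thermal contraction: δ_free = αΔT L = 1.7×10⁻⁶ × 56 × 1025 = 0.09758 mm.
With a force P in the spring, the elastic change of the pin is PL/(AE) and that of the spring is P/k; compatibility requires their sum to equal δ_free.
P [ L/(AE) + 1/k ] = δ_free → P [ 1025/(2400×142×10³) + 1/(48×10³) ] = 0.09758.
P = 0.09758 / 2.384×10⁻⁵ = 4093 N.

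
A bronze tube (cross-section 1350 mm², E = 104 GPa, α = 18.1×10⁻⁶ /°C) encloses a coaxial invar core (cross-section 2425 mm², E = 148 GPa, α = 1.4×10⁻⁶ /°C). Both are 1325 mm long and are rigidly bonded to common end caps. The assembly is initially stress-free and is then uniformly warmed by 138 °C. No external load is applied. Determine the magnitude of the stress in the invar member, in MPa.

Both members must finish at the same length. With the larger α, the bronze tends to over-expand; the plates restrain it, putting the bronze in compression and the invar in tension. With no external load the two internal forces are equal and opposite, magnitude P.
Equating the net (thermal + elastic) strains gives |α₁ − α₂|·ΔT = P·[1/(A₁E₁) + 1/(A₂E₂)].
|α₁ − α₂|·ΔT = 16.7×10⁻⁶ × 138 = 0.002305.
1/(A₁E₁) + 1/(A₂E₂) = 1/(1350×104×10³) + 1/(2425×148×10³) = 9.909×10⁻⁹ N⁻¹.
P = 0.002305 / 9.909×10⁻⁹ = 232600 N = 232.6 kN.
σ_{invar} = P/A₂ = 232600/2425 = 95.91 MPa, tensile.

σ ≈ 95.9 MPa (tensile)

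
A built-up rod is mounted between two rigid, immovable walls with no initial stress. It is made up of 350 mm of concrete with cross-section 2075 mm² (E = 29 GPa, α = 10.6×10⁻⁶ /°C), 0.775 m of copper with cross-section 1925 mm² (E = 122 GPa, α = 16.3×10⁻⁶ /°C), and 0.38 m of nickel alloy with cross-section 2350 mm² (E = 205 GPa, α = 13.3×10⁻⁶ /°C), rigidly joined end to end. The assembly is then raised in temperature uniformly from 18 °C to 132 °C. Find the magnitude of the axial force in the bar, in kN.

If the supports were absent, the total length change would be Σ αᵢΔT Lᵢ = 10.6×10⁻⁶×114×350 + 16.3×10⁻⁶×114×775 + 13.3×10⁻⁶×114×380 = 2.439 mm.
The walls prevent any net length change, so an axial force P (same in every segment) develops. Compatibility: P · Σ Lᵢ/(AᵢEᵢ) = δ_free.
The series flexibility is Σ Lᵢ/(AᵢEᵢ) = 350/(2075×29×10³) + 775/(1925×122×10³) + 380/(2350×205×10³) = 9.905×10⁻⁶ mm/N.
So P = 2.439 / 9.905×10⁻⁶ = 246.3 kN, compressive.

P ≈ 246 kN (compressive)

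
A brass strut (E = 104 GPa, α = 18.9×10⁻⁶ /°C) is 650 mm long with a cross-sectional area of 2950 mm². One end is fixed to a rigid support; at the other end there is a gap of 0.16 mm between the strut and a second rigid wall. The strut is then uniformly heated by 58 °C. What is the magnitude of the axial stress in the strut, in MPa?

Free thermal elongation = αΔT L = 18.9×10⁻⁶ × 58 × 650 = 0.7125 mm.
The gap closes (δ_free > 0.16 mm) and the wall then resists a further 0.7125 − 0.16 = 0.5525 mm of expansion.
So σ = E(δ_free − g)/L = 104×10³ × 0.5525/650 = 88.4 MPa.

σ ≈ 88.4 MPa (compressive)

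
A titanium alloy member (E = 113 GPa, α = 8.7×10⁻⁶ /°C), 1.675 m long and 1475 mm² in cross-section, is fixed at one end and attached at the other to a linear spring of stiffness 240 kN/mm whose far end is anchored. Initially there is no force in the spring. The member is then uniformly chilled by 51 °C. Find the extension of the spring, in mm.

If the spring were absent the member would shorten by αΔT L = 8.7×10⁻⁶ × 51 × 1675 = 0.7432 mm.
Let P be the tensile force in the spring. The member extends elastically by PL/(AE) and the spring stretches by P/k; together these equal δ_free.
P [ L/(AE) + 1/k ] = δ_free → P [ 1675/(1475×113×10³) + 1/(240×10³) ] = 0.7432.
P = 0.7432 / 1.422×10⁻⁵ = 52280 N.
Spring extension = P/k = 52280/(240×10³) = 0.2178 mm.

δ ≈ 0.218 mm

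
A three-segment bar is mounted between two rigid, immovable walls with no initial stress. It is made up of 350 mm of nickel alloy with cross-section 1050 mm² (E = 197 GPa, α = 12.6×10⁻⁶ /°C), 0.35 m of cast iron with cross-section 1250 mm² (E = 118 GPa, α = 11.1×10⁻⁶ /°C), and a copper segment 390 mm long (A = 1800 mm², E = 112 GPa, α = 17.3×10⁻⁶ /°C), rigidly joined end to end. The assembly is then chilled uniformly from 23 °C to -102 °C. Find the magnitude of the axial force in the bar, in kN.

P ≈ 313 kN (tensile)

If the supports were absent, the total length change would be Σ αᵢΔT Lᵢ = 12.6×10⁻⁶×125×350 + 11.1×10⁻⁶×125×350 + 17.3×10⁻⁶×125×390 = 1.88 mm.
The rigid supports impose zero overall length change; the single axial force P common to all segments must satisfy P Σ Lᵢ/(AᵢEᵢ) = δ_free.
The series flexibility is Σ Lᵢ/(AᵢEᵢ) = 350/(1050×197×10³) + 350/(1250×118×10³) + 390/(1800×112×10³) = 5.999×10⁻⁶ mm/N.
P = 1.88 / 5.999×10⁻⁶ = 313400 N = 313.4 kN, tensile.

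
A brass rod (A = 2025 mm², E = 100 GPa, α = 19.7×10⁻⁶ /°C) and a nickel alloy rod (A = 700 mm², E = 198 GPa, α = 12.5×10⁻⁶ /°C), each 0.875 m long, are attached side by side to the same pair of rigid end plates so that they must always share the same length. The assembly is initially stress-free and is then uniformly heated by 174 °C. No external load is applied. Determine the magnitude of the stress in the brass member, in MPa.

The brass has the larger α, so on heating it would change length more than the nickel alloy if both were free. The rigid plates force a common final length, so the brass is put into compression and the nickel alloy into tension, with equal and opposite forces P (no external load).
Setting the final lengths equal and cancelling L: (α₁ − α₂)ΔT = P/(A₁E₁) + P/(A₂E₂).
|α₁ − α₂|·ΔT = 7.2×10⁻⁶ × 174 = 0.001253.
1/(A₁E₁) + 1/(A₂E₂) = 1/(2025×100×10³) + 1/(700×198×10³) = 1.215×10⁻⁸ N⁻¹.
So P = 0.001253 / 1.215×10⁻⁸ = 103.1 kN.
σ_{brass} = P/A₁ = 103100/2025 = 50.91 MPa, compressive.

σ ≈ 50.9 MPa (compressive)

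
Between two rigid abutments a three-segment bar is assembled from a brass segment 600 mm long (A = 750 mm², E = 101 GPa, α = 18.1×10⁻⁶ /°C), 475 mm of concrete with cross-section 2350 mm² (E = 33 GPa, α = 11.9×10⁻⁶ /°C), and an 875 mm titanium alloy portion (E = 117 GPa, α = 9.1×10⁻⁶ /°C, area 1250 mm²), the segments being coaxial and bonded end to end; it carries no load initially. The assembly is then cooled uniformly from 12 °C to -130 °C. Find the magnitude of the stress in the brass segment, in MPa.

With the walls removed the bar would change length by δ_free = Σ αᵢΔT Lᵢ = 18.1×10⁻⁶×142×600 + 11.9×10⁻⁶×142×475 + 9.1×10⁻⁶×142×875 = 3.475 mm.
The rigid supports impose zero overall length change; the single axial force P common to all segments must satisfy P Σ Lᵢ/(AᵢEᵢ) = δ_free.
The series flexibility is Σ Lᵢ/(AᵢEᵢ) = 600/(750×101×10³) + 475/(2350×33×10³) + 875/(1250×117×10³) = 2.003×10⁻⁵ mm/N.
So P = 3.475 / 2.003×10⁻⁵ = 173.5 kN, tensile.
σ_{brass} = P / A = 173500 / 750 = 231.4 MPa.

σ ≈ 231 MPa (tensile)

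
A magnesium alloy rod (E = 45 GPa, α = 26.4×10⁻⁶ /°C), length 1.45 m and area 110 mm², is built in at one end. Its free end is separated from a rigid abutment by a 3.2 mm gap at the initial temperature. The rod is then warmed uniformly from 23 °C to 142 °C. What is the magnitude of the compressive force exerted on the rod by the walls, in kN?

P ≈ 4.63 kN

Unrestrained expansion: δ_free = αΔT L = 26.4×10⁻⁶ × 119 × 1450 = 4.555 mm.
This exceeds the 3.2 mm gap, so the wall pushes back. The portion of expansion that must be recovered elastically is δ_free − gap = 4.555 − 3.2 = 1.355 mm.
So σ = E(δ_free − g)/L = 45×10³ × 1.355/1450 = 42.06 MPa.
Force on the wall = σA = 42.06 × 110 mm² = 4.627 kN.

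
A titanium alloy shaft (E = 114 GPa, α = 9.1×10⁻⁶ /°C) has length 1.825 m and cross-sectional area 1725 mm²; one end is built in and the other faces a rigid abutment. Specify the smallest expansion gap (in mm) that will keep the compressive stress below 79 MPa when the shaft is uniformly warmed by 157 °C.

Free expansion if unrestrained: δ_free = αΔT L = 9.1×10⁻⁶ × 157 × 1825 = 2.607 mm.
At the allowable stress the elastic shortening the wall may impose is σL/E = 79 × 1825 / (114×10³) = 1.265 mm.
The gap must absorb the remainder: g_min = 2.607 − 1.265 = 1.343 mm.

g ≈ 1.34 mm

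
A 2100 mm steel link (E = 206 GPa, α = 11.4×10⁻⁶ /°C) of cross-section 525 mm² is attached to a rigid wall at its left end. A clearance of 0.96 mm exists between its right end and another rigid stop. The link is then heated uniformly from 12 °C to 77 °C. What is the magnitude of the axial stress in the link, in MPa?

If the wall were absent the link would grow by αΔT L = 11.4×10⁻⁶ × 65 × 2100 = 1.556 mm.
The gap closes (δ_free > 0.96 mm) and the wall then resists a further 1.556 − 0.96 = 0.5961 mm of expansion.
So σ = E(δ_free − g)/L = 206×10³ × 0.5961/2100 = 58.47 MPa.

σ ≈ 58.5 MPa (compressive)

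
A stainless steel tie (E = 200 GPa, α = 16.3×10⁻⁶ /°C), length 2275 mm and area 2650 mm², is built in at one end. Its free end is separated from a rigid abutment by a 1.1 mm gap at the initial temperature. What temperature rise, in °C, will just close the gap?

Contact occurs when the free expansion equals the gap: αΔT L = 1.1 mm.
ΔT = 1.1 / (16.3×10⁻⁶ × 2275) = 29.66 °C.

ΔT ≈ 29.7 °C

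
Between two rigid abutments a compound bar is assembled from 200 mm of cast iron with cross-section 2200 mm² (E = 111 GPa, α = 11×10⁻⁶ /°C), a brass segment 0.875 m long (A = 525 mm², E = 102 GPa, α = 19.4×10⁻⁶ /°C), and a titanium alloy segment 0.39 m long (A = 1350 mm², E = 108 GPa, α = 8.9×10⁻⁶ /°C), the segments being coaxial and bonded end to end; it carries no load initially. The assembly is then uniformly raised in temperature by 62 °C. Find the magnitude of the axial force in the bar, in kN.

P ≈ 70.8 kN (compressive)

Free thermal expansion of the whole bar: Σ αᵢΔT Lᵢ = 11×10⁻⁶×62×200 + 19.4×10⁻⁶×62×875 + 8.9×10⁻⁶×62×390 = 1.404 mm.
The rigid supports impose zero overall length change; the single axial force P common to all segments must satisfy P Σ Lᵢ/(AᵢEᵢ) = δ_free.
Σ Lᵢ/(AᵢEᵢ) = 200/(2200×111×10³) + 875/(525×102×10³) + 390/(1350×108×10³) = 1.983×10⁻⁵ mm/N.
So P = 1.404 / 1.983×10⁻⁵ = 70.79 kN, compressive.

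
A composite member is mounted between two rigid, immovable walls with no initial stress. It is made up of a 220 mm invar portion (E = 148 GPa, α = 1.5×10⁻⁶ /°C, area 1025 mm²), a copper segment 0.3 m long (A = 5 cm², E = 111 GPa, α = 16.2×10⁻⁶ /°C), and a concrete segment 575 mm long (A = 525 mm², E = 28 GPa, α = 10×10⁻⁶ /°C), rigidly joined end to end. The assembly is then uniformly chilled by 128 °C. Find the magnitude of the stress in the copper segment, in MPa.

If the supports were absent, the total length change would be Σ αᵢΔT Lᵢ = 1.5×10⁻⁶×128×220 + 16.2×10⁻⁶×128×300 + 10×10⁻⁶×128×575 = 1.4 mm.
The walls prevent any net length change, so an axial force P (same in every segment) develops. Compatibility: P · Σ Lᵢ/(AᵢEᵢ) = δ_free.
The series flexibility is Σ Lᵢ/(AᵢEᵢ) = 220/(1025×148×10³) + 300/(500×111×10³) + 575/(525×28×10³) = 4.597×10⁻⁵ mm/N.
Hence P = δ_free / Σ(L/AE) = 1.4/4.597×10⁻⁵ = 30.46 kN (tensile).
σ_{copper} = P / A = 30460 / 500 = 60.92 MPa.

σ ≈ 60.9 MPa (tensile)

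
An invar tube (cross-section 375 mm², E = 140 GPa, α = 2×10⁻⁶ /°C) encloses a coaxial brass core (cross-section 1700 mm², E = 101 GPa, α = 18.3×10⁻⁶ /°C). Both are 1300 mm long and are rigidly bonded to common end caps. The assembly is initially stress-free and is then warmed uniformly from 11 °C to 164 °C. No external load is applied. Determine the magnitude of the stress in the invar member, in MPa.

Equilibrium of a rigid end plate with no external load gives equal and opposite internal forces ±P in the two members. Since α_{brass} > α_{invar}, heating drives the brass into compression and the invar into tension.
Setting the final lengths equal and cancelling L: (α₁ − α₂)ΔT = P/(A₁E₁) + P/(A₂E₂).
|α₁ − α₂|·ΔT = 16.3×10⁻⁶ × 153 = 0.002494.
1/(A₁E₁) + 1/(A₂E₂) = 1/(375×140×10³) + 1/(1700×101×10³) = 2.487×10⁻⁸ N⁻¹.
P = 0.002494 / 2.487×10⁻⁸ = 100300 N = 100.3 kN.
σ_{invar} = P/A₁ = 100300/375 = 267.4 MPa, tensile.

σ ≈ 267 MPa (tensile)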